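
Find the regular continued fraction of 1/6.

[0; 6]

Run the Euclidean algorithm on 1 and 6; the successive quotients are the partial quotients a_0, a_1, ... (each step inverts the fractional part left over by the previous one):
  1 = 0*6 + 1, so a_0 = 0.
  6 = 6*1 + 0, so a_1 = 6.
The remainder reaches 0 after 2 divisions, so the expansion has 2 partial quotients, read off in order.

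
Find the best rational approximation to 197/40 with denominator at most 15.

Expand x = 197/40 as a continued fraction with the Euclidean algorithm:
  197 = 4*40 + 37, so a_0 = 4.
  40 = 1*37 + 3, so a_1 = 1.
  37 = 12*3 + 1, so a_2 = 12.
  3 = 3*1 + 0, so a_3 = 3.
so x = [4; 1, 12, 3].
Convergents (p_i = a_i*p_{i-1} + p_{i-2}, q_i = a_i*q_{i-1} + q_{i-2} with p_{-2}=0, p_{-1}=1, q_{-2}=1, q_{-1}=0), until the denominator exceeds 15:
  i=0: a_0=4, p_0 = 4*1 + 0 = 4, q_0 = 4*0 + 1 = 1.
  i=1: a_1=1, p_1 = 1*4 + 1 = 5, q_1 = 1*1 + 0 = 1.
  i=2: a_2=12, p_2 = 12*5 + 4 = 64, q_2 = 12*1 + 1 = 13.
  i=3: a_3=3, p_3 = 3*64 + 5 = 197, q_3 = 3*13 + 1 = 40.
q_3 = 40 > 15, so the last convergent with denominator <= 15 is p_2/q_2 = 64/13.
The closest fraction with denominator <= 15 is either p_2/q_2 or the intermediate fraction (k*p_2 + p_1)/(k*q_2 + q_1) with the largest k >= 1 whose denominator stays <= 15; these approach x as k grows, and every other convergent or intermediate fraction in range is farther away.
Largest k: floor((15 - q_1)/q_2) = floor((15 - 1)/13) = 1.
That gives (1*64 + 5)/(1*13 + 1) = 69/14.
Compare the errors: |x - 64/13| = |197*13 - 64*40|/(40*13) = 1/520, and |x - 69/14| = |197*14 - 69*40|/(40*14) = 2/560.
Cross-multiplying, 1*560 = 560 < 1040 = 2*520, so 1/520 is smaller: the convergent 64/13 is closer to x than 69/14.

64/13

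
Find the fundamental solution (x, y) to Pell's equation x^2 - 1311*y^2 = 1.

(x, y) = (193820, 5353)

First expand sqrt(1311) as a continued fraction. With x_i = (sqrt(1311) + m_i)/d_i and (m_0, d_0) = (0, 1): a_0 = floor(sqrt(1311)) = 36, since 36^2 = 1296 <= 1311 < 1369 = 37^2.
Iterate m_{i+1} = d_i*a_i - m_i, d_{i+1} = (1311 - m_{i+1}^2)/d_i, a_{i+1} = floor((a_0 + m_{i+1})/d_{i+1}):
  m_1 = 1*36 - 0 = 36, d_1 = (1311 - 36^2)/1 = 15/1 = 15, a_1 = floor((36 + 36)/15) = 4.
  m_2 = 15*4 - 36 = 24, d_2 = (1311 - 24^2)/15 = 735/15 = 49, a_2 = floor((36 + 24)/49) = 1.
  m_3 = 49*1 - 24 = 25, d_3 = (1311 - 25^2)/49 = 686/49 = 14, a_3 = floor((36 + 25)/14) = 4.
  m_4 = 14*4 - 25 = 31, d_4 = (1311 - 31^2)/14 = 350/14 = 25, a_4 = floor((36 + 31)/25) = 2.
  m_5 = 25*2 - 31 = 19, d_5 = (1311 - 19^2)/25 = 950/25 = 38, a_5 = floor((36 + 19)/38) = 1.
  m_6 = 38*1 - 19 = 19, d_6 = (1311 - 19^2)/38 = 950/38 = 25, a_6 = floor((36 + 19)/25) = 2.
  m_7 = 25*2 - 19 = 31, d_7 = (1311 - 31^2)/25 = 350/25 = 14, a_7 = floor((36 + 31)/14) = 4.
  m_8 = 14*4 - 31 = 25, d_8 = (1311 - 25^2)/14 = 686/14 = 49, a_8 = floor((36 + 25)/49) = 1.
  m_9 = 49*1 - 25 = 24, d_9 = (1311 - 24^2)/49 = 735/49 = 15, a_9 = floor((36 + 24)/15) = 4.
  m_10 = 15*4 - 24 = 36, d_10 = (1311 - 36^2)/15 = 15/15 = 1, a_10 = floor((36 + 36)/1) = 72.
  m_11 = 1*72 - 36 = 36, d_11 = (1311 - 36^2)/1 = 15/1 = 15: (m_11, d_11) = (m_1, d_1) = (36, 15), so from here the quotients repeat a_1, ..., a_10; the period length is 10.
So sqrt(1311) = [36; (4, 1, 4, 2, 1, 2, 4, 1, 4, 72)] with period length k = 10.
k is even, so the fundamental solution of x^2 - 1311y^2 = 1 is (p_{k-1}, q_{k-1}) = (p_9, q_9); compute convergents through index 9.
Convergents (p_i = a_i*p_{i-1} + p_{i-2}, q_i = a_i*q_{i-1} + q_{i-2} with p_{-2}=0, p_{-1}=1, q_{-2}=1, q_{-1}=0):
  i=0: a_0=36, p_0 = 36*1 + 0 = 36, q_0 = 36*0 + 1 = 1.
  i=1: a_1=4, p_1 = 4*36 + 1 = 145, q_1 = 4*1 + 0 = 4.
  i=2: a_2=1, p_2 = 1*145 + 36 = 181, q_2 = 1*4 + 1 = 5.
  i=3: a_3=4, p_3 = 4*181 + 145 = 869, q_3 = 4*5 + 4 = 24.
  i=4: a_4=2, p_4 = 2*869 + 181 = 1919, q_4 = 2*24 + 5 = 53.
  i=5: a_5=1, p_5 = 1*1919 + 869 = 2788, q_5 = 1*53 + 24 = 77.
  i=6: a_6=2, p_6 = 2*2788 + 1919 = 7495, q_6 = 2*77 + 53 = 207.
  i=7: a_7=4, p_7 = 4*7495 + 2788 = 32768, q_7 = 4*207 + 77 = 905.
  i=8: a_8=1, p_8 = 1*32768 + 7495 = 40263, q_8 = 1*905 + 207 = 1112.
  i=9: a_9=4, p_9 = 4*40263 + 32768 = 193820, q_9 = 4*1112 + 905 = 5353.
Check: 193820^2 - 1311*5353^2 = 37566192400 - 37566192399 = 1, so (x, y) = (193820, 5353) solves the equation, and by the theorem it is the least positive solution.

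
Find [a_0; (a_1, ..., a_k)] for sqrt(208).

[14; (2, 2, 1, 2, 2, 28)]

Write x_i = (sqrt(208) + m_i)/d_i with (m_0, d_0) = (0, 1). a_0 = floor(sqrt(208)) = 14, since 14^2 = 196 <= 208 < 225 = 15^2.
Iterate m_{i+1} = d_i*a_i - m_i, d_{i+1} = (208 - m_{i+1}^2)/d_i, a_{i+1} = floor((a_0 + m_{i+1})/d_{i+1}):
  m_1 = 1*14 - 0 = 14, d_1 = (208 - 14^2)/1 = 12/1 = 12, a_1 = floor((14 + 14)/12) = 2.
  m_2 = 12*2 - 14 = 10, d_2 = (208 - 10^2)/12 = 108/12 = 9, a_2 = floor((14 + 10)/9) = 2.
  m_3 = 9*2 - 10 = 8, d_3 = (208 - 8^2)/9 = 144/9 = 16, a_3 = floor((14 + 8)/16) = 1.
  m_4 = 16*1 - 8 = 8, d_4 = (208 - 8^2)/16 = 144/16 = 9, a_4 = floor((14 + 8)/9) = 2.
  m_5 = 9*2 - 8 = 10, d_5 = (208 - 10^2)/9 = 108/9 = 12, a_5 = floor((14 + 10)/12) = 2.
  m_6 = 12*2 - 10 = 14, d_6 = (208 - 14^2)/12 = 12/12 = 1, a_6 = floor((14 + 14)/1) = 28.
  m_7 = 1*28 - 14 = 14, d_7 = (208 - 14^2)/1 = 12/1 = 12: (m_7, d_7) = (m_1, d_1) = (14, 12), so from here the quotients repeat a_1, ..., a_6; the period length is 6.
Hence the expansion of sqrt(208) is a_0 = 14 followed by the repeating block 2, 2, 1, 2, 2, 28 (period 6).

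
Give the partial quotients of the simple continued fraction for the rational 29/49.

[0; 1, 1, 2, 4, 2]

Run the Euclidean algorithm on 29 and 49; the successive quotients are the partial quotients a_0, a_1, ... (each step inverts the fractional part left over by the previous one):
  29 = 0*49 + 29, so a_0 = 0.
  49 = 1*29 + 20, so a_1 = 1.
  29 = 1*20 + 9, so a_2 = 1.
  20 = 2*9 + 2, so a_3 = 2.
  9 = 4*2 + 1, so a_4 = 4.
  2 = 2*1 + 0, so a_5 = 2.
The remainder reaches 0 after 6 divisions, so the expansion has 6 partial quotients, read off in order.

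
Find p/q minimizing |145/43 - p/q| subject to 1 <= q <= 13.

27/8

Expand x = 145/43 as a continued fraction with the Euclidean algorithm:
  145 = 3*43 + 16, so a_0 = 3.
  43 = 2*16 + 11, so a_1 = 2.
  16 = 1*11 + 5, so a_2 = 1.
  11 = 2*5 + 1, so a_3 = 2.
  5 = 5*1 + 0, so a_4 = 5.
so x = [3; 2, 1, 2, 5].
Convergents (p_i = a_i*p_{i-1} + p_{i-2}, q_i = a_i*q_{i-1} + q_{i-2} with p_{-2}=0, p_{-1}=1, q_{-2}=1, q_{-1}=0), until the denominator exceeds 13:
  i=0: a_0=3, p_0 = 3*1 + 0 = 3, q_0 = 3*0 + 1 = 1.
  i=1: a_1=2, p_1 = 2*3 + 1 = 7, q_1 = 2*1 + 0 = 2.
  i=2: a_2=1, p_2 = 1*7 + 3 = 10, q_2 = 1*2 + 1 = 3.
  i=3: a_3=2, p_3 = 2*10 + 7 = 27, q_3 = 2*3 + 2 = 8.
  i=4: a_4=5, p_4 = 5*27 + 10 = 145, q_4 = 5*8 + 3 = 43.
q_4 = 43 > 13, so the last convergent with denominator <= 13 is p_3/q_3 = 27/8.
The closest fraction with denominator <= 13 is either p_3/q_3 or the intermediate fraction (k*p_3 + p_2)/(k*q_3 + q_2) with the largest k >= 1 whose denominator stays <= 13; these approach x as k grows, and every other convergent or intermediate fraction in range is farther away.
Largest k: floor((13 - q_2)/q_3) = floor((13 - 3)/8) = 1.
That gives (1*27 + 10)/(1*8 + 3) = 37/11.
Compare the errors: |x - 27/8| = |145*8 - 27*43|/(43*8) = 1/344, and |x - 37/11| = |145*11 - 37*43|/(43*11) = 4/473.
Cross-multiplying, 1*473 = 473 < 1376 = 4*344, so 1/344 is smaller: the convergent 27/8 is closer to x than 37/11.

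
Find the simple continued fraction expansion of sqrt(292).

[17; (11, 2, 1, 3, 8, 3, 1, 2, 11, 34)]

Write x_i = (sqrt(292) + m_i)/d_i with (m_0, d_0) = (0, 1). a_0 = floor(sqrt(292)) = 17, since 17^2 = 289 <= 292 < 324 = 18^2.
Iterate m_{i+1} = d_i*a_i - m_i, d_{i+1} = (292 - m_{i+1}^2)/d_i, a_{i+1} = floor((a_0 + m_{i+1})/d_{i+1}):
  m_1 = 1*17 - 0 = 17, d_1 = (292 - 17^2)/1 = 3/1 = 3, a_1 = floor((17 + 17)/3) = 11.
  m_2 = 3*11 - 17 = 16, d_2 = (292 - 16^2)/3 = 36/3 = 12, a_2 = floor((17 + 16)/12) = 2.
  m_3 = 12*2 - 16 = 8, d_3 = (292 - 8^2)/12 = 228/12 = 19, a_3 = floor((17 + 8)/19) = 1.
  m_4 = 19*1 - 8 = 11, d_4 = (292 - 11^2)/19 = 171/19 = 9, a_4 = floor((17 + 11)/9) = 3.
  m_5 = 9*3 - 11 = 16, d_5 = (292 - 16^2)/9 = 36/9 = 4, a_5 = floor((17 + 16)/4) = 8.
  m_6 = 4*8 - 16 = 16, d_6 = (292 - 16^2)/4 = 36/4 = 9, a_6 = floor((17 + 16)/9) = 3.
  m_7 = 9*3 - 16 = 11, d_7 = (292 - 11^2)/9 = 171/9 = 19, a_7 = floor((17 + 11)/19) = 1.
  m_8 = 19*1 - 11 = 8, d_8 = (292 - 8^2)/19 = 228/19 = 12, a_8 = floor((17 + 8)/12) = 2.
  m_9 = 12*2 - 8 = 16, d_9 = (292 - 16^2)/12 = 36/12 = 3, a_9 = floor((17 + 16)/3) = 11.
  m_10 = 3*11 - 16 = 17, d_10 = (292 - 17^2)/3 = 3/3 = 1, a_10 = floor((17 + 17)/1) = 34.
  m_11 = 1*34 - 17 = 17, d_11 = (292 - 17^2)/1 = 3/1 = 3: (m_11, d_11) = (m_1, d_1) = (17, 3), so from here the quotients repeat a_1, ..., a_10; the period length is 10.
Hence the expansion of sqrt(292) is a_0 = 17 followed by the repeating block 11, 2, 1, 3, 8, 3, 1, 2, 11, 34 (period 10).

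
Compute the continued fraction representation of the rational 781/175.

Run the Euclidean algorithm on 781 and 175; the successive quotients are the partial quotients a_0, a_1, ... (each step inverts the fractional part left over by the previous one):
  781 = 4*175 + 81, so a_0 = 4.
  175 = 2*81 + 13, so a_1 = 2.
  81 = 6*13 + 3, so a_2 = 6.
  13 = 4*3 + 1, so a_3 = 4.
  3 = 3*1 + 0, so a_4 = 3.
The remainder reaches 0 after 5 divisions, so the expansion has 5 partial quotients, read off in order.

[4; 2, 6, 4, 3]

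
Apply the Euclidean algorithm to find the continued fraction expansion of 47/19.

[2; 2, 9]

Run the Euclidean algorithm on 47 and 19; the successive quotients are the partial quotients a_0, a_1, ... (each step inverts the fractional part left over by the previous one):
  47 = 2*19 + 9, so a_0 = 2.
  19 = 2*9 + 1, so a_1 = 2.
  9 = 9*1 + 0, so a_2 = 9.
The remainder reaches 0 after 3 divisions, so the expansion has 3 partial quotients, read off in order.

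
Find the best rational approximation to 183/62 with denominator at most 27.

Expand x = 183/62 as a continued fraction with the Euclidean algorithm:
  183 = 2*62 + 59, so a_0 = 2.
  62 = 1*59 + 3, so a_1 = 1.
  59 = 19*3 + 2, so a_2 = 19.
  3 = 1*2 + 1, so a_3 = 1.
  2 = 2*1 + 0, so a_4 = 2.
so x = [2; 1, 19, 1, 2].
Convergents (p_i = a_i*p_{i-1} + p_{i-2}, q_i = a_i*q_{i-1} + q_{i-2} with p_{-2}=0, p_{-1}=1, q_{-2}=1, q_{-1}=0), until the denominator exceeds 27:
  i=0: a_0=2, p_0 = 2*1 + 0 = 2, q_0 = 2*0 + 1 = 1.
  i=1: a_1=1, p_1 = 1*2 + 1 = 3, q_1 = 1*1 + 0 = 1.
  i=2: a_2=19, p_2 = 19*3 + 2 = 59, q_2 = 19*1 + 1 = 20.
  i=3: a_3=1, p_3 = 1*59 + 3 = 62, q_3 = 1*20 + 1 = 21.
  i=4: a_4=2, p_4 = 2*62 + 59 = 183, q_4 = 2*21 + 20 = 62.
q_4 = 62 > 27, so the last convergent with denominator <= 27 is p_3/q_3 = 62/21.
The closest fraction with denominator <= 27 is either p_3/q_3 or the intermediate fraction (k*p_3 + p_2)/(k*q_3 + q_2) with the largest k >= 1 whose denominator stays <= 27; these approach x as k grows, and every other convergent or intermediate fraction in range is farther away.
Largest k: floor((27 - q_2)/q_3) = floor((27 - 20)/21) = 0.
Since k = 0, no intermediate fraction beyond p_3/q_3 has denominator <= 27, so the convergent 62/21 is the closest (its error is |183*21 - 62*62|/(62*21) = 1/1302).

62/21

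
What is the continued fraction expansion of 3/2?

Run the Euclidean algorithm on 3 and 2; the successive quotients are the partial quotients a_0, a_1, ... (each step inverts the fractional part left over by the previous one):
  3 = 1*2 + 1, so a_0 = 1.
  2 = 2*1 + 0, so a_1 = 2.
The remainder reaches 0 after 2 divisions, so the expansion has 2 partial quotients, read off in order.

[1; 2]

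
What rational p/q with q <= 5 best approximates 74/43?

Expand x = 74/43 as a continued fraction with the Euclidean algorithm:
  74 = 1*43 + 31, so a_0 = 1.
  43 = 1*31 + 12, so a_1 = 1.
  31 = 2*12 + 7, so a_2 = 2.
  12 = 1*7 + 5, so a_3 = 1.
  7 = 1*5 + 2, so a_4 = 1.
  5 = 2*2 + 1, so a_5 = 2.
  2 = 2*1 + 0, so a_6 = 2.
so x = [1; 1, 2, 1, 1, 2, 2].
Convergents (p_i = a_i*p_{i-1} + p_{i-2}, q_i = a_i*q_{i-1} + q_{i-2} with p_{-2}=0, p_{-1}=1, q_{-2}=1, q_{-1}=0), until the denominator exceeds 5:
  i=0: a_0=1, p_0 = 1*1 + 0 = 1, q_0 = 1*0 + 1 = 1.
  i=1: a_1=1, p_1 = 1*1 + 1 = 2, q_1 = 1*1 + 0 = 1.
  i=2: a_2=2, p_2 = 2*2 + 1 = 5, q_2 = 2*1 + 1 = 3.
  i=3: a_3=1, p_3 = 1*5 + 2 = 7, q_3 = 1*3 + 1 = 4.
  i=4: a_4=1, p_4 = 1*7 + 5 = 12, q_4 = 1*4 + 3 = 7.
q_4 = 7 > 5, so the last convergent with denominator <= 5 is p_3/q_3 = 7/4.
The closest fraction with denominator <= 5 is either p_3/q_3 or the intermediate fraction (k*p_3 + p_2)/(k*q_3 + q_2) with the largest k >= 1 whose denominator stays <= 5; these approach x as k grows, and every other convergent or intermediate fraction in range is farther away.
Largest k: floor((5 - q_2)/q_3) = floor((5 - 3)/4) = 0.
Since k = 0, no intermediate fraction beyond p_3/q_3 has denominator <= 5, so the convergent 7/4 is the closest (its error is |74*4 - 7*43|/(43*4) = 5/172).

7/4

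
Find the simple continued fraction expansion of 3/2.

[1; 2]

Run the Euclidean algorithm on 3 and 2; the successive quotients are the partial quotients a_0, a_1, ... (each step inverts the fractional part left over by the previous one):
  3 = 1*2 + 1, so a_0 = 1.
  2 = 2*1 + 0, so a_1 = 2.
The remainder reaches 0 after 2 divisions, so the expansion has 2 partial quotients, read off in order.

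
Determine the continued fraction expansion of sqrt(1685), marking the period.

[41; (20, 1, 1, 20, 82)]

Write x_i = (sqrt(1685) + m_i)/d_i with (m_0, d_0) = (0, 1). a_0 = floor(sqrt(1685)) = 41, since 41^2 = 1681 <= 1685 < 1764 = 42^2.
Iterate m_{i+1} = d_i*a_i - m_i, d_{i+1} = (1685 - m_{i+1}^2)/d_i, a_{i+1} = floor((a_0 + m_{i+1})/d_{i+1}):
  m_1 = 1*41 - 0 = 41, d_1 = (1685 - 41^2)/1 = 4/1 = 4, a_1 = floor((41 + 41)/4) = 20.
  m_2 = 4*20 - 41 = 39, d_2 = (1685 - 39^2)/4 = 164/4 = 41, a_2 = floor((41 + 39)/41) = 1.
  m_3 = 41*1 - 39 = 2, d_3 = (1685 - 2^2)/41 = 1681/41 = 41, a_3 = floor((41 + 2)/41) = 1.
  m_4 = 41*1 - 2 = 39, d_4 = (1685 - 39^2)/41 = 164/41 = 4, a_4 = floor((41 + 39)/4) = 20.
  m_5 = 4*20 - 39 = 41, d_5 = (1685 - 41^2)/4 = 4/4 = 1, a_5 = floor((41 + 41)/1) = 82.
  m_6 = 1*82 - 41 = 41, d_6 = (1685 - 41^2)/1 = 4/1 = 4: (m_6, d_6) = (m_1, d_1) = (41, 4), so from here the quotients repeat a_1, ..., a_5; the period length is 5.
Hence the expansion of sqrt(1685) is a_0 = 41 followed by the repeating block 20, 1, 1, 20, 82 (period 5).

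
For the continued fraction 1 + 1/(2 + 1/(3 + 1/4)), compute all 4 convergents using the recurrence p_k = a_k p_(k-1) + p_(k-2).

1/1, 3/2, 10/7, 43/30

Using the convergent recurrence p_i = a_i*p_{i-1} + p_{i-2}, q_i = a_i*q_{i-1} + q_{i-2} with p_{-2}=0, p_{-1}=1, q_{-2}=1, q_{-1}=0:
  i=0: a_0=1, p_0 = 1*1 + 0 = 1, q_0 = 1*0 + 1 = 1.
  i=1: a_1=2, p_1 = 2*1 + 1 = 3, q_1 = 2*1 + 0 = 2.
  i=2: a_2=3, p_2 = 3*3 + 1 = 10, q_2 = 3*2 + 1 = 7.
  i=3: a_3=4, p_3 = 4*10 + 3 = 43, q_3 = 4*7 + 2 = 30.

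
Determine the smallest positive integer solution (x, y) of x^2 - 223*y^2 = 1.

First expand sqrt(223) as a continued fraction. With x_i = (sqrt(223) + m_i)/d_i and (m_0, d_0) = (0, 1): a_0 = floor(sqrt(223)) = 14, since 14^2 = 196 <= 223 < 225 = 15^2.
Iterate m_{i+1} = d_i*a_i - m_i, d_{i+1} = (223 - m_{i+1}^2)/d_i, a_{i+1} = floor((a_0 + m_{i+1})/d_{i+1}):
  m_1 = 1*14 - 0 = 14, d_1 = (223 - 14^2)/1 = 27/1 = 27, a_1 = floor((14 + 14)/27) = 1.
  m_2 = 27*1 - 14 = 13, d_2 = (223 - 13^2)/27 = 54/27 = 2, a_2 = floor((14 + 13)/2) = 13.
  m_3 = 2*13 - 13 = 13, d_3 = (223 - 13^2)/2 = 54/2 = 27, a_3 = floor((14 + 13)/27) = 1.
  m_4 = 27*1 - 13 = 14, d_4 = (223 - 14^2)/27 = 27/27 = 1, a_4 = floor((14 + 14)/1) = 28.
  m_5 = 1*28 - 14 = 14, d_5 = (223 - 14^2)/1 = 27/1 = 27: (m_5, d_5) = (m_1, d_1) = (14, 27), so from here the quotients repeat a_1, ..., a_4; the period length is 4.
So sqrt(223) = [14; (1, 13, 1, 28)] with period length k = 4.
k is even, so the fundamental solution of x^2 - 223y^2 = 1 is (p_{k-1}, q_{k-1}) = (p_3, q_3); compute convergents through index 3.
Convergents (p_i = a_i*p_{i-1} + p_{i-2}, q_i = a_i*q_{i-1} + q_{i-2} with p_{-2}=0, p_{-1}=1, q_{-2}=1, q_{-1}=0):
  i=0: a_0=14, p_0 = 14*1 + 0 = 14, q_0 = 14*0 + 1 = 1.
  i=1: a_1=1, p_1 = 1*14 + 1 = 15, q_1 = 1*1 + 0 = 1.
  i=2: a_2=13, p_2 = 13*15 + 14 = 209, q_2 = 13*1 + 1 = 14.
  i=3: a_3=1, p_3 = 1*209 + 15 = 224, q_3 = 1*14 + 1 = 15.
Check: 224^2 - 223*15^2 = 50176 - 50175 = 1, so (x, y) = (224, 15) solves the equation, and by the theorem it is the least positive solution.

(x, y) = (224, 15)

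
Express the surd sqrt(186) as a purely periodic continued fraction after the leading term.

[13; (1, 1, 1, 3, 4, 3, 1, 1, 1, 26)]

Write x_i = (sqrt(186) + m_i)/d_i with (m_0, d_0) = (0, 1). a_0 = floor(sqrt(186)) = 13, since 13^2 = 169 <= 186 < 196 = 14^2.
Iterate m_{i+1} = d_i*a_i - m_i, d_{i+1} = (186 - m_{i+1}^2)/d_i, a_{i+1} = floor((a_0 + m_{i+1})/d_{i+1}):
  m_1 = 1*13 - 0 = 13, d_1 = (186 - 13^2)/1 = 17/1 = 17, a_1 = floor((13 + 13)/17) = 1.
  m_2 = 17*1 - 13 = 4, d_2 = (186 - 4^2)/17 = 170/17 = 10, a_2 = floor((13 + 4)/10) = 1.
  m_3 = 10*1 - 4 = 6, d_3 = (186 - 6^2)/10 = 150/10 = 15, a_3 = floor((13 + 6)/15) = 1.
  m_4 = 15*1 - 6 = 9, d_4 = (186 - 9^2)/15 = 105/15 = 7, a_4 = floor((13 + 9)/7) = 3.
  m_5 = 7*3 - 9 = 12, d_5 = (186 - 12^2)/7 = 42/7 = 6, a_5 = floor((13 + 12)/6) = 4.
  m_6 = 6*4 - 12 = 12, d_6 = (186 - 12^2)/6 = 42/6 = 7, a_6 = floor((13 + 12)/7) = 3.
  m_7 = 7*3 - 12 = 9, d_7 = (186 - 9^2)/7 = 105/7 = 15, a_7 = floor((13 + 9)/15) = 1.
  m_8 = 15*1 - 9 = 6, d_8 = (186 - 6^2)/15 = 150/15 = 10, a_8 = floor((13 + 6)/10) = 1.
  m_9 = 10*1 - 6 = 4, d_9 = (186 - 4^2)/10 = 170/10 = 17, a_9 = floor((13 + 4)/17) = 1.
  m_10 = 17*1 - 4 = 13, d_10 = (186 - 13^2)/17 = 17/17 = 1, a_10 = floor((13 + 13)/1) = 26.
  m_11 = 1*26 - 13 = 13, d_11 = (186 - 13^2)/1 = 17/1 = 17: (m_11, d_11) = (m_1, d_1) = (13, 17), so from here the quotients repeat a_1, ..., a_10; the period length is 10.
Hence the expansion of sqrt(186) is a_0 = 13 followed by the repeating block 1, 1, 1, 3, 4, 3, 1, 1, 1, 26 (period 10).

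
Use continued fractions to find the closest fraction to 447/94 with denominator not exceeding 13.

19/4

Expand x = 447/94 as a continued fraction with the Euclidean algorithm:
  447 = 4*94 + 71, so a_0 = 4.
  94 = 1*71 + 23, so a_1 = 1.
  71 = 3*23 + 2, so a_2 = 3.
  23 = 11*2 + 1, so a_3 = 11.
  2 = 2*1 + 0, so a_4 = 2.
so x = [4; 1, 3, 11, 2].
Convergents (p_i = a_i*p_{i-1} + p_{i-2}, q_i = a_i*q_{i-1} + q_{i-2} with p_{-2}=0, p_{-1}=1, q_{-2}=1, q_{-1}=0), until the denominator exceeds 13:
  i=0: a_0=4, p_0 = 4*1 + 0 = 4, q_0 = 4*0 + 1 = 1.
  i=1: a_1=1, p_1 = 1*4 + 1 = 5, q_1 = 1*1 + 0 = 1.
  i=2: a_2=3, p_2 = 3*5 + 4 = 19, q_2 = 3*1 + 1 = 4.
  i=3: a_3=11, p_3 = 11*19 + 5 = 214, q_3 = 11*4 + 1 = 45.
q_3 = 45 > 13, so the last convergent with denominator <= 13 is p_2/q_2 = 19/4.
The closest fraction with denominator <= 13 is either p_2/q_2 or the intermediate fraction (k*p_2 + p_1)/(k*q_2 + q_1) with the largest k >= 1 whose denominator stays <= 13; these approach x as k grows, and every other convergent or intermediate fraction in range is farther away.
Largest k: floor((13 - q_1)/q_2) = floor((13 - 1)/4) = 3.
That gives (3*19 + 5)/(3*4 + 1) = 62/13.
Compare the errors: |x - 19/4| = |447*4 - 19*94|/(94*4) = 2/376, and |x - 62/13| = |447*13 - 62*94|/(94*13) = 17/1222.
Cross-multiplying, 2*1222 = 2444 < 6392 = 17*376, so 2/376 is smaller: the convergent 19/4 is closer to x than 62/13.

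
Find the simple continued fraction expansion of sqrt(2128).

[46; (7, 1, 2, 9, 1, 9, 2, 1, 7, 92)]

Write x_i = (sqrt(2128) + m_i)/d_i with (m_0, d_0) = (0, 1). a_0 = floor(sqrt(2128)) = 46, since 46^2 = 2116 <= 2128 < 2209 = 47^2.
Iterate m_{i+1} = d_i*a_i - m_i, d_{i+1} = (2128 - m_{i+1}^2)/d_i, a_{i+1} = floor((a_0 + m_{i+1})/d_{i+1}):
  m_1 = 1*46 - 0 = 46, d_1 = (2128 - 46^2)/1 = 12/1 = 12, a_1 = floor((46 + 46)/12) = 7.
  m_2 = 12*7 - 46 = 38, d_2 = (2128 - 38^2)/12 = 684/12 = 57, a_2 = floor((46 + 38)/57) = 1.
  m_3 = 57*1 - 38 = 19, d_3 = (2128 - 19^2)/57 = 1767/57 = 31, a_3 = floor((46 + 19)/31) = 2.
  m_4 = 31*2 - 19 = 43, d_4 = (2128 - 43^2)/31 = 279/31 = 9, a_4 = floor((46 + 43)/9) = 9.
  m_5 = 9*9 - 43 = 38, d_5 = (2128 - 38^2)/9 = 684/9 = 76, a_5 = floor((46 + 38)/76) = 1.
  m_6 = 76*1 - 38 = 38, d_6 = (2128 - 38^2)/76 = 684/76 = 9, a_6 = floor((46 + 38)/9) = 9.
  m_7 = 9*9 - 38 = 43, d_7 = (2128 - 43^2)/9 = 279/9 = 31, a_7 = floor((46 + 43)/31) = 2.
  m_8 = 31*2 - 43 = 19, d_8 = (2128 - 19^2)/31 = 1767/31 = 57, a_8 = floor((46 + 19)/57) = 1.
  m_9 = 57*1 - 19 = 38, d_9 = (2128 - 38^2)/57 = 684/57 = 12, a_9 = floor((46 + 38)/12) = 7.
  m_10 = 12*7 - 38 = 46, d_10 = (2128 - 46^2)/12 = 12/12 = 1, a_10 = floor((46 + 46)/1) = 92.
  m_11 = 1*92 - 46 = 46, d_11 = (2128 - 46^2)/1 = 12/1 = 12: (m_11, d_11) = (m_1, d_1) = (46, 12), so from here the quotients repeat a_1, ..., a_10; the period length is 10.
Hence the expansion of sqrt(2128) is a_0 = 46 followed by the repeating block 7, 1, 2, 9, 1, 9, 2, 1, 7, 92 (period 10).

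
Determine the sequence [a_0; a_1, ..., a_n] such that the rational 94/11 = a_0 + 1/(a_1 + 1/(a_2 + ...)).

[8; 1, 1, 5]

Run the Euclidean algorithm on 94 and 11; the successive quotients are the partial quotients a_0, a_1, ... (each step inverts the fractional part left over by the previous one):
  94 = 8*11 + 6, so a_0 = 8.
  11 = 1*6 + 5, so a_1 = 1.
  6 = 1*5 + 1, so a_2 = 1.
  5 = 5*1 + 0, so a_3 = 5.
The remainder reaches 0 after 4 divisions, so the expansion has 4 partial quotients, read off in order.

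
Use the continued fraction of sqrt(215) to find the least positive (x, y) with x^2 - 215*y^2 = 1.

(x, y) = (44, 3)

First expand sqrt(215) as a continued fraction. With x_i = (sqrt(215) + m_i)/d_i and (m_0, d_0) = (0, 1): a_0 = floor(sqrt(215)) = 14, since 14^2 = 196 <= 215 < 225 = 15^2.
Iterate m_{i+1} = d_i*a_i - m_i, d_{i+1} = (215 - m_{i+1}^2)/d_i, a_{i+1} = floor((a_0 + m_{i+1})/d_{i+1}):
  m_1 = 1*14 - 0 = 14, d_1 = (215 - 14^2)/1 = 19/1 = 19, a_1 = floor((14 + 14)/19) = 1.
  m_2 = 19*1 - 14 = 5, d_2 = (215 - 5^2)/19 = 190/19 = 10, a_2 = floor((14 + 5)/10) = 1.
  m_3 = 10*1 - 5 = 5, d_3 = (215 - 5^2)/10 = 190/10 = 19, a_3 = floor((14 + 5)/19) = 1.
  m_4 = 19*1 - 5 = 14, d_4 = (215 - 14^2)/19 = 19/19 = 1, a_4 = floor((14 + 14)/1) = 28.
  m_5 = 1*28 - 14 = 14, d_5 = (215 - 14^2)/1 = 19/1 = 19: (m_5, d_5) = (m_1, d_1) = (14, 19), so from here the quotients repeat a_1, ..., a_4; the period length is 4.
So sqrt(215) = [14; (1, 1, 1, 28)] with period length k = 4.
k is even, so the fundamental solution of x^2 - 215y^2 = 1 is (p_{k-1}, q_{k-1}) = (p_3, q_3); compute convergents through index 3.
Convergents (p_i = a_i*p_{i-1} + p_{i-2}, q_i = a_i*q_{i-1} + q_{i-2} with p_{-2}=0, p_{-1}=1, q_{-2}=1, q_{-1}=0):
  i=0: a_0=14, p_0 = 14*1 + 0 = 14, q_0 = 14*0 + 1 = 1.
  i=1: a_1=1, p_1 = 1*14 + 1 = 15, q_1 = 1*1 + 0 = 1.
  i=2: a_2=1, p_2 = 1*15 + 14 = 29, q_2 = 1*1 + 1 = 2.
  i=3: a_3=1, p_3 = 1*29 + 15 = 44, q_3 = 1*2 + 1 = 3.
Check: 44^2 - 215*3^2 = 1936 - 1935 = 1, so (x, y) = (44, 3) solves the equation, and by the theorem it is the least positive solution.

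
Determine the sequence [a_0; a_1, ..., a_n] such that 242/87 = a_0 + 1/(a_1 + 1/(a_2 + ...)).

[2; 1, 3, 1, 1, 2, 1, 2]

Run the Euclidean algorithm on 242 and 87; the successive quotients are the partial quotients a_0, a_1, ... (each step inverts the fractional part left over by the previous one):
  242 = 2*87 + 68, so a_0 = 2.
  87 = 1*68 + 19, so a_1 = 1.
  68 = 3*19 + 11, so a_2 = 3.
  19 = 1*11 + 8, so a_3 = 1.
  11 = 1*8 + 3, so a_4 = 1.
  8 = 2*3 + 2, so a_5 = 2.
  3 = 1*2 + 1, so a_6 = 1.
  2 = 2*1 + 0, so a_7 = 2.
The remainder reaches 0 after 8 divisions, so the expansion has 8 partial quotients, read off in order.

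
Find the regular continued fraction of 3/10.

Run the Euclidean algorithm on 3 and 10; the successive quotients are the partial quotients a_0, a_1, ... (each step inverts the fractional part left over by the previous one):
  3 = 0*10 + 3, so a_0 = 0.
  10 = 3*3 + 1, so a_1 = 3.
  3 = 3*1 + 0, so a_2 = 3.
The remainder reaches 0 after 3 divisions, so the expansion has 3 partial quotients, read off in order.

[0; 3, 3]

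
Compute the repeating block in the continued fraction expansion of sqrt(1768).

Write x_i = (sqrt(1768) + m_i)/d_i with (m_0, d_0) = (0, 1). a_0 = floor(sqrt(1768)) = 42, since 42^2 = 1764 <= 1768 < 1849 = 43^2.
Iterate m_{i+1} = d_i*a_i - m_i, d_{i+1} = (1768 - m_{i+1}^2)/d_i, a_{i+1} = floor((a_0 + m_{i+1})/d_{i+1}):
  m_1 = 1*42 - 0 = 42, d_1 = (1768 - 42^2)/1 = 4/1 = 4, a_1 = floor((42 + 42)/4) = 21.
  m_2 = 4*21 - 42 = 42, d_2 = (1768 - 42^2)/4 = 4/4 = 1, a_2 = floor((42 + 42)/1) = 84.
  m_3 = 1*84 - 42 = 42, d_3 = (1768 - 42^2)/1 = 4/1 = 4: (m_3, d_3) = (m_1, d_1) = (42, 4), so from here the quotients repeat a_1, a_2; the period length is 2.
Hence the expansion of sqrt(1768) is a_0 = 42 followed by the repeating block 21, 84 (period 2).

[42; (21, 84)]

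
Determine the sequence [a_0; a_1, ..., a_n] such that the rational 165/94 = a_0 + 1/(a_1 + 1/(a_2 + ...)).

Run the Euclidean algorithm on 165 and 94; the successive quotients are the partial quotients a_0, a_1, ... (each step inverts the fractional part left over by the previous one):
  165 = 1*94 + 71, so a_0 = 1.
  94 = 1*71 + 23, so a_1 = 1.
  71 = 3*23 + 2, so a_2 = 3.
  23 = 11*2 + 1, so a_3 = 11.
  2 = 2*1 + 0, so a_4 = 2.
The remainder reaches 0 after 5 divisions, so the expansion has 5 partial quotients, read off in order.

[1; 1, 3, 11, 2]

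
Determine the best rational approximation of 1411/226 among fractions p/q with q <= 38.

231/37

Expand x = 1411/226 as a continued fraction with the Euclidean algorithm:
  1411 = 6*226 + 55, so a_0 = 6.
  226 = 4*55 + 6, so a_1 = 4.
  55 = 9*6 + 1, so a_2 = 9.
  6 = 6*1 + 0, so a_3 = 6.
so x = [6; 4, 9, 6].
Convergents (p_i = a_i*p_{i-1} + p_{i-2}, q_i = a_i*q_{i-1} + q_{i-2} with p_{-2}=0, p_{-1}=1, q_{-2}=1, q_{-1}=0), until the denominator exceeds 38:
  i=0: a_0=6, p_0 = 6*1 + 0 = 6, q_0 = 6*0 + 1 = 1.
  i=1: a_1=4, p_1 = 4*6 + 1 = 25, q_1 = 4*1 + 0 = 4.
  i=2: a_2=9, p_2 = 9*25 + 6 = 231, q_2 = 9*4 + 1 = 37.
  i=3: a_3=6, p_3 = 6*231 + 25 = 1411, q_3 = 6*37 + 4 = 226.
q_3 = 226 > 38, so the last convergent with denominator <= 38 is p_2/q_2 = 231/37.
The closest fraction with denominator <= 38 is either p_2/q_2 or the intermediate fraction (k*p_2 + p_1)/(k*q_2 + q_1) with the largest k >= 1 whose denominator stays <= 38; these approach x as k grows, and every other convergent or intermediate fraction in range is farther away.
Largest k: floor((38 - q_1)/q_2) = floor((38 - 4)/37) = 0.
Since k = 0, no intermediate fraction beyond p_2/q_2 has denominator <= 38, so the convergent 231/37 is the closest (its error is |1411*37 - 231*226|/(226*37) = 1/8362).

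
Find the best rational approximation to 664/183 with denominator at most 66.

Expand x = 664/183 as a continued fraction with the Euclidean algorithm:
  664 = 3*183 + 115, so a_0 = 3.
  183 = 1*115 + 68, so a_1 = 1.
  115 = 1*68 + 47, so a_2 = 1.
  68 = 1*47 + 21, so a_3 = 1.
  47 = 2*21 + 5, so a_4 = 2.
  21 = 4*5 + 1, so a_5 = 4.
  5 = 5*1 + 0, so a_6 = 5.
so x = [3; 1, 1, 1, 2, 4, 5].
Convergents (p_i = a_i*p_{i-1} + p_{i-2}, q_i = a_i*q_{i-1} + q_{i-2} with p_{-2}=0, p_{-1}=1, q_{-2}=1, q_{-1}=0), until the denominator exceeds 66:
  i=0: a_0=3, p_0 = 3*1 + 0 = 3, q_0 = 3*0 + 1 = 1.
  i=1: a_1=1, p_1 = 1*3 + 1 = 4, q_1 = 1*1 + 0 = 1.
  i=2: a_2=1, p_2 = 1*4 + 3 = 7, q_2 = 1*1 + 1 = 2.
  i=3: a_3=1, p_3 = 1*7 + 4 = 11, q_3 = 1*2 + 1 = 3.
  i=4: a_4=2, p_4 = 2*11 + 7 = 29, q_4 = 2*3 + 2 = 8.
  i=5: a_5=4, p_5 = 4*29 + 11 = 127, q_5 = 4*8 + 3 = 35.
  i=6: a_6=5, p_6 = 5*127 + 29 = 664, q_6 = 5*35 + 8 = 183.
q_6 = 183 > 66, so the last convergent with denominator <= 66 is p_5/q_5 = 127/35.
The closest fraction with denominator <= 66 is either p_5/q_5 or the intermediate fraction (k*p_5 + p_4)/(k*q_5 + q_4) with the largest k >= 1 whose denominator stays <= 66; these approach x as k grows, and every other convergent or intermediate fraction in range is farther away.
Largest k: floor((66 - q_4)/q_5) = floor((66 - 8)/35) = 1.
That gives (1*127 + 29)/(1*35 + 8) = 156/43.
Compare the errors: |x - 127/35| = |664*35 - 127*183|/(183*35) = 1/6405, and |x - 156/43| = |664*43 - 156*183|/(183*43) = 4/7869.
Cross-multiplying, 1*7869 = 7869 < 25620 = 4*6405, so 1/6405 is smaller: the convergent 127/35 is closer to x than 156/43.

127/35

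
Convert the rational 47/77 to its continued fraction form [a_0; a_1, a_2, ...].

Run the Euclidean algorithm on 47 and 77; the successive quotients are the partial quotients a_0, a_1, ... (each step inverts the fractional part left over by the previous one):
  47 = 0*77 + 47, so a_0 = 0.
  77 = 1*47 + 30, so a_1 = 1.
  47 = 1*30 + 17, so a_2 = 1.
  30 = 1*17 + 13, so a_3 = 1.
  17 = 1*13 + 4, so a_4 = 1.
  13 = 3*4 + 1, so a_5 = 3.
  4 = 4*1 + 0, so a_6 = 4.
The remainder reaches 0 after 7 divisions, so the expansion has 7 partial quotients, read off in order.

[0; 1, 1, 1, 1, 3, 4]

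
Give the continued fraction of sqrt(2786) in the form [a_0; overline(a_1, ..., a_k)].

Write x_i = (sqrt(2786) + m_i)/d_i with (m_0, d_0) = (0, 1). a_0 = floor(sqrt(2786)) = 52, since 52^2 = 2704 <= 2786 < 2809 = 53^2.
Iterate m_{i+1} = d_i*a_i - m_i, d_{i+1} = (2786 - m_{i+1}^2)/d_i, a_{i+1} = floor((a_0 + m_{i+1})/d_{i+1}):
  m_1 = 1*52 - 0 = 52, d_1 = (2786 - 52^2)/1 = 82/1 = 82, a_1 = floor((52 + 52)/82) = 1.
  m_2 = 82*1 - 52 = 30, d_2 = (2786 - 30^2)/82 = 1886/82 = 23, a_2 = floor((52 + 30)/23) = 3.
  m_3 = 23*3 - 30 = 39, d_3 = (2786 - 39^2)/23 = 1265/23 = 55, a_3 = floor((52 + 39)/55) = 1.
  m_4 = 55*1 - 39 = 16, d_4 = (2786 - 16^2)/55 = 2530/55 = 46, a_4 = floor((52 + 16)/46) = 1.
  m_5 = 46*1 - 16 = 30, d_5 = (2786 - 30^2)/46 = 1886/46 = 41, a_5 = floor((52 + 30)/41) = 2.
  m_6 = 41*2 - 30 = 52, d_6 = (2786 - 52^2)/41 = 82/41 = 2, a_6 = floor((52 + 52)/2) = 52.
  m_7 = 2*52 - 52 = 52, d_7 = (2786 - 52^2)/2 = 82/2 = 41, a_7 = floor((52 + 52)/41) = 2.
  m_8 = 41*2 - 52 = 30, d_8 = (2786 - 30^2)/41 = 1886/41 = 46, a_8 = floor((52 + 30)/46) = 1.
  m_9 = 46*1 - 30 = 16, d_9 = (2786 - 16^2)/46 = 2530/46 = 55, a_9 = floor((52 + 16)/55) = 1.
  m_10 = 55*1 - 16 = 39, d_10 = (2786 - 39^2)/55 = 1265/55 = 23, a_10 = floor((52 + 39)/23) = 3.
  m_11 = 23*3 - 39 = 30, d_11 = (2786 - 30^2)/23 = 1886/23 = 82, a_11 = floor((52 + 30)/82) = 1.
  m_12 = 82*1 - 30 = 52, d_12 = (2786 - 52^2)/82 = 82/82 = 1, a_12 = floor((52 + 52)/1) = 104.
  m_13 = 1*104 - 52 = 52, d_13 = (2786 - 52^2)/1 = 82/1 = 82: (m_13, d_13) = (m_1, d_1) = (52, 82), so from here the quotients repeat a_1, ..., a_12; the period length is 12.
Hence the expansion of sqrt(2786) is a_0 = 52 followed by the repeating block 1, 3, 1, 1, 2, 52, 2, 1, 1, 3, 1, 104 (period 12).

[52; overline(1, 3, 1, 1, 2, 52, 2, 1, 1, 3, 1, 104)]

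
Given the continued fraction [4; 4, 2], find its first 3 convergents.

Using the convergent recurrence p_i = a_i*p_{i-1} + p_{i-2}, q_i = a_i*q_{i-1} + q_{i-2} with p_{-2}=0, p_{-1}=1, q_{-2}=1, q_{-1}=0:
  i=0: a_0=4, p_0 = 4*1 + 0 = 4, q_0 = 4*0 + 1 = 1.
  i=1: a_1=4, p_1 = 4*4 + 1 = 17, q_1 = 4*1 + 0 = 4.
  i=2: a_2=2, p_2 = 2*17 + 4 = 38, q_2 = 2*4 + 1 = 9.

4/1, 17/4, 38/9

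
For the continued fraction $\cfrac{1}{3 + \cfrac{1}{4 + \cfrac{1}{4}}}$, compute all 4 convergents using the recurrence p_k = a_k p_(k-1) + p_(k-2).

0/1, 1/3, 4/13, 17/55

Using the convergent recurrence p_i = a_i*p_{i-1} + p_{i-2}, q_i = a_i*q_{i-1} + q_{i-2} with p_{-2}=0, p_{-1}=1, q_{-2}=1, q_{-1}=0:
  i=0: a_0=0, p_0 = 0*1 + 0 = 0, q_0 = 0*0 + 1 = 1.
  i=1: a_1=3, p_1 = 3*0 + 1 = 1, q_1 = 3*1 + 0 = 3.
  i=2: a_2=4, p_2 = 4*1 + 0 = 4, q_2 = 4*3 + 1 = 13.
  i=3: a_3=4, p_3 = 4*4 + 1 = 17, q_3 = 4*13 + 3 = 55.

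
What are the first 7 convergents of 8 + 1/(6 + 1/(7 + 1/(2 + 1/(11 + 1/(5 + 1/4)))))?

Using the convergent recurrence p_i = a_i*p_{i-1} + p_{i-2}, q_i = a_i*q_{i-1} + q_{i-2} with p_{-2}=0, p_{-1}=1, q_{-2}=1, q_{-1}=0:
  i=0: a_0=8, p_0 = 8*1 + 0 = 8, q_0 = 8*0 + 1 = 1.
  i=1: a_1=6, p_1 = 6*8 + 1 = 49, q_1 = 6*1 + 0 = 6.
  i=2: a_2=7, p_2 = 7*49 + 8 = 351, q_2 = 7*6 + 1 = 43.
  i=3: a_3=2, p_3 = 2*351 + 49 = 751, q_3 = 2*43 + 6 = 92.
  i=4: a_4=11, p_4 = 11*751 + 351 = 8612, q_4 = 11*92 + 43 = 1055.
  i=5: a_5=5, p_5 = 5*8612 + 751 = 43811, q_5 = 5*1055 + 92 = 5367.
  i=6: a_6=4, p_6 = 4*43811 + 8612 = 183856, q_6 = 4*5367 + 1055 = 22523.

8/1, 49/6, 351/43, 751/92, 8612/1055, 43811/5367, 183856/22523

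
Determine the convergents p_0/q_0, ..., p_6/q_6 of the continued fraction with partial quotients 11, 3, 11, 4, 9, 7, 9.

Using the convergent recurrence p_i = a_i*p_{i-1} + p_{i-2}, q_i = a_i*q_{i-1} + q_{i-2} with p_{-2}=0, p_{-1}=1, q_{-2}=1, q_{-1}=0:
  i=0: a_0=11, p_0 = 11*1 + 0 = 11, q_0 = 11*0 + 1 = 1.
  i=1: a_1=3, p_1 = 3*11 + 1 = 34, q_1 = 3*1 + 0 = 3.
  i=2: a_2=11, p_2 = 11*34 + 11 = 385, q_2 = 11*3 + 1 = 34.
  i=3: a_3=4, p_3 = 4*385 + 34 = 1574, q_3 = 4*34 + 3 = 139.
  i=4: a_4=9, p_4 = 9*1574 + 385 = 14551, q_4 = 9*139 + 34 = 1285.
  i=5: a_5=7, p_5 = 7*14551 + 1574 = 103431, q_5 = 7*1285 + 139 = 9134.
  i=6: a_6=9, p_6 = 9*103431 + 14551 = 945430, q_6 = 9*9134 + 1285 = 83491.

11/1, 34/3, 385/34, 1574/139, 14551/1285, 103431/9134, 945430/83491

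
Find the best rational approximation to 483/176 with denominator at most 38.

96/35

Expand x = 483/176 as a continued fraction with the Euclidean algorithm:
  483 = 2*176 + 131, so a_0 = 2.
  176 = 1*131 + 45, so a_1 = 1.
  131 = 2*45 + 41, so a_2 = 2.
  45 = 1*41 + 4, so a_3 = 1.
  41 = 10*4 + 1, so a_4 = 10.
  4 = 4*1 + 0, so a_5 = 4.
so x = [2; 1, 2, 1, 10, 4].
Convergents (p_i = a_i*p_{i-1} + p_{i-2}, q_i = a_i*q_{i-1} + q_{i-2} with p_{-2}=0, p_{-1}=1, q_{-2}=1, q_{-1}=0), until the denominator exceeds 38:
  i=0: a_0=2, p_0 = 2*1 + 0 = 2, q_0 = 2*0 + 1 = 1.
  i=1: a_1=1, p_1 = 1*2 + 1 = 3, q_1 = 1*1 + 0 = 1.
  i=2: a_2=2, p_2 = 2*3 + 2 = 8, q_2 = 2*1 + 1 = 3.
  i=3: a_3=1, p_3 = 1*8 + 3 = 11, q_3 = 1*3 + 1 = 4.
  i=4: a_4=10, p_4 = 10*11 + 8 = 118, q_4 = 10*4 + 3 = 43.
q_4 = 43 > 38, so the last convergent with denominator <= 38 is p_3/q_3 = 11/4.
The closest fraction with denominator <= 38 is either p_3/q_3 or the intermediate fraction (k*p_3 + p_2)/(k*q_3 + q_2) with the largest k >= 1 whose denominator stays <= 38; these approach x as k grows, and every other convergent or intermediate fraction in range is farther away.
Largest k: floor((38 - q_2)/q_3) = floor((38 - 3)/4) = 8.
That gives (8*11 + 8)/(8*4 + 3) = 96/35.
Compare the errors: |x - 11/4| = |483*4 - 11*176|/(176*4) = 4/704, and |x - 96/35| = |483*35 - 96*176|/(176*35) = 9/6160.
Cross-multiplying, 9*704 = 6336 < 24640 = 4*6160, so 9/6160 is smaller: the intermediate fraction 96/35 is closer to x than 11/4.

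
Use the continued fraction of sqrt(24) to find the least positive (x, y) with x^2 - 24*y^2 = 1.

First expand sqrt(24) as a continued fraction. With x_i = (sqrt(24) + m_i)/d_i and (m_0, d_0) = (0, 1): a_0 = floor(sqrt(24)) = 4, since 4^2 = 16 <= 24 < 25 = 5^2.
Iterate m_{i+1} = d_i*a_i - m_i, d_{i+1} = (24 - m_{i+1}^2)/d_i, a_{i+1} = floor((a_0 + m_{i+1})/d_{i+1}):
  m_1 = 1*4 - 0 = 4, d_1 = (24 - 4^2)/1 = 8/1 = 8, a_1 = floor((4 + 4)/8) = 1.
  m_2 = 8*1 - 4 = 4, d_2 = (24 - 4^2)/8 = 8/8 = 1, a_2 = floor((4 + 4)/1) = 8.
  m_3 = 1*8 - 4 = 4, d_3 = (24 - 4^2)/1 = 8/1 = 8: (m_3, d_3) = (m_1, d_1) = (4, 8), so from here the quotients repeat a_1, a_2; the period length is 2.
So sqrt(24) = [4; (1, 8)] with period length k = 2.
k is even, so the fundamental solution of x^2 - 24y^2 = 1 is (p_{k-1}, q_{k-1}) = (p_1, q_1); compute convergents through index 1.
Convergents (p_i = a_i*p_{i-1} + p_{i-2}, q_i = a_i*q_{i-1} + q_{i-2} with p_{-2}=0, p_{-1}=1, q_{-2}=1, q_{-1}=0):
  i=0: a_0=4, p_0 = 4*1 + 0 = 4, q_0 = 4*0 + 1 = 1.
  i=1: a_1=1, p_1 = 1*4 + 1 = 5, q_1 = 1*1 + 0 = 1.
Check: 5^2 - 24*1^2 = 25 - 24 = 1, so (x, y) = (5, 1) solves the equation, and by the theorem it is the least positive solution.

(x, y) = (5, 1)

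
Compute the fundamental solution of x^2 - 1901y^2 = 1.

First expand sqrt(1901) as a continued fraction. With x_i = (sqrt(1901) + m_i)/d_i and (m_0, d_0) = (0, 1): a_0 = floor(sqrt(1901)) = 43, since 43^2 = 1849 <= 1901 < 1936 = 44^2.
Iterate m_{i+1} = d_i*a_i - m_i, d_{i+1} = (1901 - m_{i+1}^2)/d_i, a_{i+1} = floor((a_0 + m_{i+1})/d_{i+1}):
  m_1 = 1*43 - 0 = 43, d_1 = (1901 - 43^2)/1 = 52/1 = 52, a_1 = floor((43 + 43)/52) = 1.
  m_2 = 52*1 - 43 = 9, d_2 = (1901 - 9^2)/52 = 1820/52 = 35, a_2 = floor((43 + 9)/35) = 1.
  m_3 = 35*1 - 9 = 26, d_3 = (1901 - 26^2)/35 = 1225/35 = 35, a_3 = floor((43 + 26)/35) = 1.
  m_4 = 35*1 - 26 = 9, d_4 = (1901 - 9^2)/35 = 1820/35 = 52, a_4 = floor((43 + 9)/52) = 1.
  m_5 = 52*1 - 9 = 43, d_5 = (1901 - 43^2)/52 = 52/52 = 1, a_5 = floor((43 + 43)/1) = 86.
  m_6 = 1*86 - 43 = 43, d_6 = (1901 - 43^2)/1 = 52/1 = 52: (m_6, d_6) = (m_1, d_1) = (43, 52), so from here the quotients repeat a_1, ..., a_5; the period length is 5.
So sqrt(1901) = [43; (1, 1, 1, 1, 86)] with period length k = 5.
k is odd, so (p_{k-1}, q_{k-1}) only solves x^2 - 1901y^2 = -1 and the fundamental solution of x^2 - 1901y^2 = 1 is (p_{2k-1}, q_{2k-1}) = (p_9, q_9); compute convergents through index 9, running through the period twice.
Convergents (p_i = a_i*p_{i-1} + p_{i-2}, q_i = a_i*q_{i-1} + q_{i-2} with p_{-2}=0, p_{-1}=1, q_{-2}=1, q_{-1}=0):
  i=0: a_0=43, p_0 = 43*1 + 0 = 43, q_0 = 43*0 + 1 = 1.
  i=1: a_1=1, p_1 = 1*43 + 1 = 44, q_1 = 1*1 + 0 = 1.
  i=2: a_2=1, p_2 = 1*44 + 43 = 87, q_2 = 1*1 + 1 = 2.
  i=3: a_3=1, p_3 = 1*87 + 44 = 131, q_3 = 1*2 + 1 = 3.
  i=4: a_4=1, p_4 = 1*131 + 87 = 218, q_4 = 1*3 + 2 = 5.
  i=5: a_5=86, p_5 = 86*218 + 131 = 18879, q_5 = 86*5 + 3 = 433.
  i=6: a_6=1, p_6 = 1*18879 + 218 = 19097, q_6 = 1*433 + 5 = 438.
  i=7: a_7=1, p_7 = 1*19097 + 18879 = 37976, q_7 = 1*438 + 433 = 871.
  i=8: a_8=1, p_8 = 1*37976 + 19097 = 57073, q_8 = 1*871 + 438 = 1309.
  i=9: a_9=1, p_9 = 1*57073 + 37976 = 95049, q_9 = 1*1309 + 871 = 2180.
Indeed p_4^2 - 1901*q_4^2 = 47524 - 47525 = -1, not +1.
Check: 95049^2 - 1901*2180^2 = 9034312401 - 9034312400 = 1, so (x, y) = (95049, 2180) solves the equation, and by the theorem it is the least positive solution.

(x, y) = (95049, 2180)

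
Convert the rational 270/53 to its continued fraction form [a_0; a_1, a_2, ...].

[5; 10, 1, 1, 2]

Run the Euclidean algorithm on 270 and 53; the successive quotients are the partial quotients a_0, a_1, ... (each step inverts the fractional part left over by the previous one):
  270 = 5*53 + 5, so a_0 = 5.
  53 = 10*5 + 3, so a_1 = 10.
  5 = 1*3 + 2, so a_2 = 1.
  3 = 1*2 + 1, so a_3 = 1.
  2 = 2*1 + 0, so a_4 = 2.
The remainder reaches 0 after 5 divisions, so the expansion has 5 partial quotients, read off in order.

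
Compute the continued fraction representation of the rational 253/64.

Run the Euclidean algorithm on 253 and 64; the successive quotients are the partial quotients a_0, a_1, ... (each step inverts the fractional part left over by the previous one):
  253 = 3*64 + 61, so a_0 = 3.
  64 = 1*61 + 3, so a_1 = 1.
  61 = 20*3 + 1, so a_2 = 20.
  3 = 3*1 + 0, so a_3 = 3.
The remainder reaches 0 after 4 divisions, so the expansion has 4 partial quotients, read off in order.

[3; 1, 20, 3]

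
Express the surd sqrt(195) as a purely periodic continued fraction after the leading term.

[13; (1, 26)]

Write x_i = (sqrt(195) + m_i)/d_i with (m_0, d_0) = (0, 1). a_0 = floor(sqrt(195)) = 13, since 13^2 = 169 <= 195 < 196 = 14^2.
Iterate m_{i+1} = d_i*a_i - m_i, d_{i+1} = (195 - m_{i+1}^2)/d_i, a_{i+1} = floor((a_0 + m_{i+1})/d_{i+1}):
  m_1 = 1*13 - 0 = 13, d_1 = (195 - 13^2)/1 = 26/1 = 26, a_1 = floor((13 + 13)/26) = 1.
  m_2 = 26*1 - 13 = 13, d_2 = (195 - 13^2)/26 = 26/26 = 1, a_2 = floor((13 + 13)/1) = 26.
  m_3 = 1*26 - 13 = 13, d_3 = (195 - 13^2)/1 = 26/1 = 26: (m_3, d_3) = (m_1, d_1) = (13, 26), so from here the quotients repeat a_1, a_2; the period length is 2.
Hence the expansion of sqrt(195) is a_0 = 13 followed by the repeating block 1, 26 (period 2).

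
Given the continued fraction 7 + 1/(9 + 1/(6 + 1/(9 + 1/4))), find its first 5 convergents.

Using the convergent recurrence p_i = a_i*p_{i-1} + p_{i-2}, q_i = a_i*q_{i-1} + q_{i-2} with p_{-2}=0, p_{-1}=1, q_{-2}=1, q_{-1}=0:
  i=0: a_0=7, p_0 = 7*1 + 0 = 7, q_0 = 7*0 + 1 = 1.
  i=1: a_1=9, p_1 = 9*7 + 1 = 64, q_1 = 9*1 + 0 = 9.
  i=2: a_2=6, p_2 = 6*64 + 7 = 391, q_2 = 6*9 + 1 = 55.
  i=3: a_3=9, p_3 = 9*391 + 64 = 3583, q_3 = 9*55 + 9 = 504.
  i=4: a_4=4, p_4 = 4*3583 + 391 = 14723, q_4 = 4*504 + 55 = 2071.

7/1, 64/9, 391/55, 3583/504, 14723/2071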